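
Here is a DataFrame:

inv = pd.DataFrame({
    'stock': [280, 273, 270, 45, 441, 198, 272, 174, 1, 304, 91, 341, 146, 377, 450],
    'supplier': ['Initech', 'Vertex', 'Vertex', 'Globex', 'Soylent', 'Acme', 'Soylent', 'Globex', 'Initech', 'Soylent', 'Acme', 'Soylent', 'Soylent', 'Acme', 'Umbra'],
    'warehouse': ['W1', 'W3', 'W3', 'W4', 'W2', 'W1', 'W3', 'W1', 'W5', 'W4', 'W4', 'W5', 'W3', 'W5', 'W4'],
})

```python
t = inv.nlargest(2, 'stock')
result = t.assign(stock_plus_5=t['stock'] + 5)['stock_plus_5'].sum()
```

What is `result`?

take 2 rows with largest stock:
    stock supplier warehouse
14    450    Umbra        W4
4     441  Soylent        W2
add column stock_plus_5 = t['stock'] + 5:
    stock supplier warehouse  stock_plus_5
14    450    Umbra        W4           455
4     441  Soylent        W2           446
Finally, sum of column 'stock_plus_5' = 901.

901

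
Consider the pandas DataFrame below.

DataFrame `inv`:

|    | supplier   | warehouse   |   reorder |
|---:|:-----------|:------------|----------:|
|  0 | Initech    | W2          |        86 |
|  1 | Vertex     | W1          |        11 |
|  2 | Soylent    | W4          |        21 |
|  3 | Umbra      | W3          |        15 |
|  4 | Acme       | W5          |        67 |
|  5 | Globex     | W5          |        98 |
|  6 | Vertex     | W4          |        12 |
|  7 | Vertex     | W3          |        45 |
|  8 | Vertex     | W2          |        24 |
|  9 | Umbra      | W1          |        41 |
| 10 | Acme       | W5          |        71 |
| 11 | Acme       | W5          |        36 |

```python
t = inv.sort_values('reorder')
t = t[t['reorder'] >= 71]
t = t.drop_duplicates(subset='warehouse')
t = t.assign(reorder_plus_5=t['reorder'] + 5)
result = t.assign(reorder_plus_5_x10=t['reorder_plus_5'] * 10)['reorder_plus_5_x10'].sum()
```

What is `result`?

1670

sort by reorder:
   supplier warehouse  reorder
1    Vertex        W1       11
6    Vertex        W4       12
3     Umbra        W3       15
2   Soylent        W4       21
8    Vertex        W2       24
11     Acme        W5       36
9     Umbra        W1       41
7    Vertex        W3       45
4      Acme        W5       67
10     Acme        W5       71
0   Initech        W2       86
5    Globex        W5       98
filter rows where reorder >= 71:
   supplier warehouse  reorder
10     Acme        W5       71
0   Initech        W2       86
5    Globex        W5       98
drop duplicate warehouse (keep=first):
   supplier warehouse  reorder
10     Acme        W5       71
0   Initech        W2       86
add column reorder_plus_5 = t['reorder'] + 5:
   supplier warehouse  reorder  reorder_plus_5
10     Acme        W5       71              76
0   Initech        W2       86              91
add column reorder_plus_5_x10 = t['reorder_plus_5'] * 10:
   supplier warehouse  reorder  reorder_plus_5  reorder_plus_5_x10
10     Acme        W5       71              76                 760
0   Initech        W2       86              91                 910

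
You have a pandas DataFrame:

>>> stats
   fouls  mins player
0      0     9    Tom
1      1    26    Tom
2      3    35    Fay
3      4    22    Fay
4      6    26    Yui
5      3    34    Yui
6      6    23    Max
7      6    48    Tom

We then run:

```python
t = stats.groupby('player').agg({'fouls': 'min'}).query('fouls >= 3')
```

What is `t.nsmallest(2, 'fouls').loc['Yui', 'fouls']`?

group by player, min of fouls:
        fouls
player       
Fay         3
Max         6
Tom         0
Yui         3
filter rows where fouls >= 3:
        fouls
player       
Fay         3
Max         6
Yui         3
take 2 rows with smallest fouls:
        fouls
player       
Fay         3
Yui         3

3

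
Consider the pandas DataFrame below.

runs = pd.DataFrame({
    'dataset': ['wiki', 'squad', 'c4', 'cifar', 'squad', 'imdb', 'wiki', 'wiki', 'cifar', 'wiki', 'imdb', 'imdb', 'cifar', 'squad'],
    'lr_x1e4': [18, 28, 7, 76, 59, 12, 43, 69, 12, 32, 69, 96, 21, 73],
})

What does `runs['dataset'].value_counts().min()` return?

1

value_counts of dataset:
dataset
wiki     4
squad    3
cifar    3
imdb     3
c4       1
Name: count, dtype: int64
Reading off the min of the resulting series, we get 1.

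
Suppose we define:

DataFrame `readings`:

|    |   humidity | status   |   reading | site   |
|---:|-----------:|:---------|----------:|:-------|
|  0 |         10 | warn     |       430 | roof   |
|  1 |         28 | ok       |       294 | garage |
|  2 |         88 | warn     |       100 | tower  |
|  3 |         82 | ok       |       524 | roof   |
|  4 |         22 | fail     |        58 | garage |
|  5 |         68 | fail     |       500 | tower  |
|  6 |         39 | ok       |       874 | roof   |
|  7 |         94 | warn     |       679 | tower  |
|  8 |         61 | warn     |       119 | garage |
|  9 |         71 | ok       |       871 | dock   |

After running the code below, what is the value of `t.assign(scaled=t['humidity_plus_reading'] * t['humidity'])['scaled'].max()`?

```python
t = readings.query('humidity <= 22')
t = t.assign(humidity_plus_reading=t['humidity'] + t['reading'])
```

filter rows where humidity <= 22:
   humidity status  reading    site
0        10   warn      430    roof
4        22   fail       58  garage
add column humidity_plus_reading = t['humidity'] + t['reading']:
   humidity status  reading    site  humidity_plus_reading
0        10   warn      430    roof                    440
4        22   fail       58  garage                     80
add column scaled = t['humidity_plus_reading'] * t['humidity']:
   humidity status  reading    site  humidity_plus_reading  scaled
0        10   warn      430    roof                    440    4400
4        22   fail       58  garage                     80    1760
Finally, max of column 'scaled' = 4400.

4400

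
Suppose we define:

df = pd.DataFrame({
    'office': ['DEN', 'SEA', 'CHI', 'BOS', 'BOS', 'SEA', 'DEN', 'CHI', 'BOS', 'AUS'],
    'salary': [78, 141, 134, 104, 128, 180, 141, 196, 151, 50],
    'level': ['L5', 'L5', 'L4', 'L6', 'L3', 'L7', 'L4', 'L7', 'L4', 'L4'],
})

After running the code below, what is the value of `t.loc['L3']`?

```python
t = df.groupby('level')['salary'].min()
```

group by level, min of salary:
level
L3    128
L4     50
L5     78
L6    104
L7    180
Name: salary, dtype: int64
So loc['L3'] = 128.

128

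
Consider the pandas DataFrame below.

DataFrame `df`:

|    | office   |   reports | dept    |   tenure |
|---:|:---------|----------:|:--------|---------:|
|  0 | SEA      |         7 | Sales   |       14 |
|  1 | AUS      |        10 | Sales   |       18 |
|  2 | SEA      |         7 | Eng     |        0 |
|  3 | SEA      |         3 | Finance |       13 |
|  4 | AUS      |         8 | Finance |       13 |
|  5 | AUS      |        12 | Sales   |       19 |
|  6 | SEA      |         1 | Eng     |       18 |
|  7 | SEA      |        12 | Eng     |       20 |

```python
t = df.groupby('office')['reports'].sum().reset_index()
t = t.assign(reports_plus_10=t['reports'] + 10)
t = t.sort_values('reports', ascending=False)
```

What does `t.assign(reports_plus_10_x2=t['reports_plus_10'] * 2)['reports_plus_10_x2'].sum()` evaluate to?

160

group by office, sum of reports:
office
AUS    30
SEA    30
Name: reports, dtype: int64
reset_index():
  office  reports
0    AUS       30
1    SEA       30
add column reports_plus_10 = t['reports'] + 10:
  office  reports  reports_plus_10
0    AUS       30               40
1    SEA       30               40
sort by reports descending:
  office  reports  reports_plus_10
0    AUS       30               40
1    SEA       30               40
add column reports_plus_10_x2 = t['reports_plus_10'] * 2:
  office  reports  reports_plus_10  reports_plus_10_x2
0    AUS       30               40                  80
1    SEA       30               40                  80
Taking the sum of column 'reports_plus_10_x2' gives 160.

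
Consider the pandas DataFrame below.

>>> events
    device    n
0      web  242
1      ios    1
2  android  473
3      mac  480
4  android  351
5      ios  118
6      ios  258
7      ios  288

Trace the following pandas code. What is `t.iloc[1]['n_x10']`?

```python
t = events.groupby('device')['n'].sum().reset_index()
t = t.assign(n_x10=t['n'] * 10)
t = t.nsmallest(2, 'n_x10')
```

group by device, sum of n:
device
android    824
ios        665
mac        480
web        242
Name: n, dtype: int64
reset_index():
    device    n
0  android  824
1      ios  665
2      mac  480
3      web  242
add column n_x10 = t['n'] * 10:
    device    n  n_x10
0  android  824   8240
1      ios  665   6650
2      mac  480   4800
3      web  242   2420
take 2 rows with smallest n_x10:
  device    n  n_x10
3    web  242   2420
2    mac  480   4800
Hence 4800.

4800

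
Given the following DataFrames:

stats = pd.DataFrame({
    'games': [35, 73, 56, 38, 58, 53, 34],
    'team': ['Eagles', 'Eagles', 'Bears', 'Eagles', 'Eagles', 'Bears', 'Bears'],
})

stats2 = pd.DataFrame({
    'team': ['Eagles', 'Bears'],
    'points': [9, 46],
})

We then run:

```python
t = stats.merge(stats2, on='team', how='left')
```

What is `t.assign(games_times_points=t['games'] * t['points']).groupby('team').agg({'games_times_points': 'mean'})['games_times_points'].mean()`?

merge on 'team' (how='left') → 7 rows:
   games    team  points
0     35  Eagles       9
1     73  Eagles       9
2     56   Bears      46
3     38  Eagles       9
4     58  Eagles       9
5     53   Bears      46
6     34   Bears      46
add column games_times_points = t['games'] * t['points']:
   games    team  points  games_times_points
0     35  Eagles       9                 315
1     73  Eagles       9                 657
2     56   Bears      46                2576
3     38  Eagles       9                 342
4     58  Eagles       9                 522
5     53   Bears      46                2438
6     34   Bears      46                1564
group by team, mean of games_times_points:
        games_times_points
team                      
Bears          2192.666667
Eagles          459.000000
Reading off the mean of column 'games_times_points', we get 1325.83333333.

1325.83333333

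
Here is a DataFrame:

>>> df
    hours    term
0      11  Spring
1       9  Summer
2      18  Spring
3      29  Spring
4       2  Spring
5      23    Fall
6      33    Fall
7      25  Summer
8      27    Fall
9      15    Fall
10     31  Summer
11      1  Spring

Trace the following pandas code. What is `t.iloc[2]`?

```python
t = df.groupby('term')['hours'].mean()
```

group by term, mean of hours:
term
Fall      24.500000
Spring    12.200000
Summer    21.666667
Name: hours, dtype: float64
Taking the value at position 2 gives 21.6666666667.

21.6666666667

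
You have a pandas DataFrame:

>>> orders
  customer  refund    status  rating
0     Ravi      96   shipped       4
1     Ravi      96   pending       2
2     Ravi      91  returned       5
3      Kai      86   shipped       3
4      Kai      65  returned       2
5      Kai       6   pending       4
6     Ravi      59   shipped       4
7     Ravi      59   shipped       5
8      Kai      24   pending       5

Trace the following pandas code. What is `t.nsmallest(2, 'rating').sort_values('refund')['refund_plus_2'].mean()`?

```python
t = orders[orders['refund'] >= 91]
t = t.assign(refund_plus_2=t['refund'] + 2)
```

98.0

filter rows where refund >= 91:
  customer  refund    status  rating
0     Ravi      96   shipped       4
1     Ravi      96   pending       2
2     Ravi      91  returned       5
add column refund_plus_2 = t['refund'] + 2:
  customer  refund    status  rating  refund_plus_2
0     Ravi      96   shipped       4             98
1     Ravi      96   pending       2             98
2     Ravi      91  returned       5             93
take 2 rows with smallest rating:
  customer  refund   status  rating  refund_plus_2
1     Ravi      96  pending       2             98
0     Ravi      96  shipped       4             98
sort by refund:
  customer  refund   status  rating  refund_plus_2
1     Ravi      96  pending       2             98
0     Ravi      96  shipped       4             98
Finally, mean of column 'refund_plus_2' = 98.0.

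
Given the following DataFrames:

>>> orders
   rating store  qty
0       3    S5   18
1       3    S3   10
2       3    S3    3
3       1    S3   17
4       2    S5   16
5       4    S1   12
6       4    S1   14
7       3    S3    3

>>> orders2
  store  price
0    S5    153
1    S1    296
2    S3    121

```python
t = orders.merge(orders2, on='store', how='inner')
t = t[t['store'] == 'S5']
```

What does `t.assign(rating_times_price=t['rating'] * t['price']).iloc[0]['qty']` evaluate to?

merge on 'store' (how='inner') → 8 rows:
   rating store  qty  price
0       3    S5   18    153
1       3    S3   10    121
2       3    S3    3    121
3       1    S3   17    121
4       2    S5   16    153
5       4    S1   12    296
6       4    S1   14    296
7       3    S3    3    121
filter rows where store == 'S5':
   rating store  qty  price
0       3    S5   18    153
4       2    S5   16    153
add column rating_times_price = t['rating'] * t['price']:
   rating store  qty  price  rating_times_price
0       3    S5   18    153                 459
4       2    S5   16    153                 306
Then the value at position 0, column 'qty': 18

18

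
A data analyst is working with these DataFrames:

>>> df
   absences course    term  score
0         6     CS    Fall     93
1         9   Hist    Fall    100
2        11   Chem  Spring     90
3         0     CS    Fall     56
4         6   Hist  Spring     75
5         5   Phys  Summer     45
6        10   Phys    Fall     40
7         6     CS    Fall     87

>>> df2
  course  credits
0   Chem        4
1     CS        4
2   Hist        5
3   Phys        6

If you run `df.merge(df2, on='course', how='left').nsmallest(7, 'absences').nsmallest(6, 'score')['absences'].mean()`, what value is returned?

5.5

merge on 'course' (how='left') → 8 rows:
   absences course    term  score  credits
0         6     CS    Fall     93        4
1         9   Hist    Fall    100        5
2        11   Chem  Spring     90        4
3         0     CS    Fall     56        4
4         6   Hist  Spring     75        5
5         5   Phys  Summer     45        6
6        10   Phys    Fall     40        6
7         6     CS    Fall     87        4
take 7 rows with smallest absences:
   absences course    term  score  credits
3         0     CS    Fall     56        4
5         5   Phys  Summer     45        6
0         6     CS    Fall     93        4
4         6   Hist  Spring     75        5
7         6     CS    Fall     87        4
1         9   Hist    Fall    100        5
6        10   Phys    Fall     40        6
take 6 rows with smallest score:
   absences course    term  score  credits
6        10   Phys    Fall     40        6
5         5   Phys  Summer     45        6
3         0     CS    Fall     56        4
4         6   Hist  Spring     75        5
7         6     CS    Fall     87        4
0         6     CS    Fall     93        4
Taking the mean of column 'absences' gives 5.5.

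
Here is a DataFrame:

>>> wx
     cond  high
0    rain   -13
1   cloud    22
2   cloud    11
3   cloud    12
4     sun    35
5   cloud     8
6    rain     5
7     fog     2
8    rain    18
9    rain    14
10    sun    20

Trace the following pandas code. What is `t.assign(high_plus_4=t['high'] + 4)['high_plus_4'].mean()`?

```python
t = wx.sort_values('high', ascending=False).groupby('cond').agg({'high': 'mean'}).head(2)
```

11.625

sort by high descending:
     cond  high
4     sun    35
1   cloud    22
10    sun    20
8    rain    18
9    rain    14
3   cloud    12
2   cloud    11
5   cloud     8
6    rain     5
7     fog     2
0    rain   -13
group by cond, mean of high:
        high
cond        
cloud  13.25
fog     2.00
rain    6.00
sun    27.50
take first 2 rows:
        high
cond        
cloud  13.25
fog     2.00
add column high_plus_4 = t['high'] + 4:
        high  high_plus_4
cond                     
cloud  13.25        17.25
fog     2.00         6.00
Taking the mean of column 'high_plus_4' gives 11.625.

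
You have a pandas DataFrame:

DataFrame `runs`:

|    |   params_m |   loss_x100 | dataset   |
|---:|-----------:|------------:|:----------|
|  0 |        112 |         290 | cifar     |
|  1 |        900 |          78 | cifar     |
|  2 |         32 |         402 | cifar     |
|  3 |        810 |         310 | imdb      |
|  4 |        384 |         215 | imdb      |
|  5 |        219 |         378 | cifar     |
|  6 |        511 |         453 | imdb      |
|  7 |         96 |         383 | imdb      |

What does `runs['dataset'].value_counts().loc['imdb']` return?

value_counts of dataset:
dataset
cifar    4
imdb     4
Name: count, dtype: int64
value at index 'imdb' → 4

4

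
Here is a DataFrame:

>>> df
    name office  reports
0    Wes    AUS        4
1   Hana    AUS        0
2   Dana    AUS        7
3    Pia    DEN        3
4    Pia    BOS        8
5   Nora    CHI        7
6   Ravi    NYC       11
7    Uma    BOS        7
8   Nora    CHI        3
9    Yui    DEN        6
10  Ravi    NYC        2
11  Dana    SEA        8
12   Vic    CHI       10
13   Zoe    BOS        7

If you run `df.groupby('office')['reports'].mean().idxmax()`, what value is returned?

SEA

group by office, mean of reports:
office
AUS    3.666667
BOS    7.333333
CHI    6.666667
DEN    4.500000
NYC    6.500000
SEA    8.000000
Name: reports, dtype: float64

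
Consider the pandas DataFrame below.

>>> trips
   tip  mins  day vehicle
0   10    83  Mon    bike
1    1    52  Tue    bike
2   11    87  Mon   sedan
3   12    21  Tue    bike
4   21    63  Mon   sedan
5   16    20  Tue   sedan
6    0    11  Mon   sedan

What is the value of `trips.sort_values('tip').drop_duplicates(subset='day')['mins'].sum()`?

63

sort by tip:
   tip  mins  day vehicle
6    0    11  Mon   sedan
1    1    52  Tue    bike
0   10    83  Mon    bike
2   11    87  Mon   sedan
3   12    21  Tue    bike
5   16    20  Tue   sedan
4   21    63  Mon   sedan
drop duplicate day (keep=first):
   tip  mins  day vehicle
6    0    11  Mon   sedan
1    1    52  Tue    bike
Reading off the sum of column 'mins', we get 63.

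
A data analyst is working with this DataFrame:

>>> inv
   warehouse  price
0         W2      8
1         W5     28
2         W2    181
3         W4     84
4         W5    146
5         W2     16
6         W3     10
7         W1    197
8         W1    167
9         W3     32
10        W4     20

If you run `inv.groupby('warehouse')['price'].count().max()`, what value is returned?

group by warehouse, count of price:
warehouse
W1    2
W2    3
W3    2
W4    2
W5    2
Name: price, dtype: int64
Finally, max of the resulting series = 3.

3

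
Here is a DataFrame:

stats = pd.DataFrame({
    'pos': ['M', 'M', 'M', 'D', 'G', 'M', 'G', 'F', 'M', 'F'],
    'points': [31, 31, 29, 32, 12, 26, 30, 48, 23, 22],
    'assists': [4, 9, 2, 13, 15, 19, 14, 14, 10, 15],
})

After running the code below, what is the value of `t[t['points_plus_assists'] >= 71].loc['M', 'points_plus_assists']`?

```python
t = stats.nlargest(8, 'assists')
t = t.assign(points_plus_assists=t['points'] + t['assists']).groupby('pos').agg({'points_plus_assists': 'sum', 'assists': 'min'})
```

118

take 8 rows with largest assists:
  pos  points  assists
5   M      26       19
4   G      12       15
9   F      22       15
6   G      30       14
7   F      48       14
3   D      32       13
8   M      23       10
1   M      31        9
add column points_plus_assists = t['points'] + t['assists']:
  pos  points  assists  points_plus_assists
5   M      26       19                   45
4   G      12       15                   27
9   F      22       15                   37
6   G      30       14                   44
7   F      48       14                   62
3   D      32       13                   45
8   M      23       10                   33
1   M      31        9                   40
group by pos: sum(points_plus_assists), min(assists):
     points_plus_assists  assists
pos                              
D                     45       13
F                     99       14
G                     71       14
M                    118        9
filter rows where points_plus_assists >= 71:
     points_plus_assists  assists
pos                              
F                     99       14
G                     71       14
M                    118        9
Finally, value at row 'M', column 'points_plus_assists' = 118.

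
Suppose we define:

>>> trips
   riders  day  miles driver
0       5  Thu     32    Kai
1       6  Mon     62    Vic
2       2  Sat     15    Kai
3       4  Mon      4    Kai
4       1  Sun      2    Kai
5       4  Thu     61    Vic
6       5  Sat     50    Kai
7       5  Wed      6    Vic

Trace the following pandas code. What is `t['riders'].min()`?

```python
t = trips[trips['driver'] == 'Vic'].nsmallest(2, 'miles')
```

4

filter rows where driver == 'Vic':
   riders  day  miles driver
1       6  Mon     62    Vic
5       4  Thu     61    Vic
7       5  Wed      6    Vic
take 2 rows with smallest miles:
   riders  day  miles driver
7       5  Wed      6    Vic
5       4  Thu     61    Vic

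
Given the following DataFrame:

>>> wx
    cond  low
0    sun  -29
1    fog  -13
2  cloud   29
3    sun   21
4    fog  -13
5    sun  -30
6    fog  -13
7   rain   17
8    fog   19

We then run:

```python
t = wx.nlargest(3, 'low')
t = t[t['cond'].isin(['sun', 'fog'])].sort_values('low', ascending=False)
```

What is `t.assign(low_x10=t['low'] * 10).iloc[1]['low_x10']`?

take 3 rows with largest low:
    cond  low
2  cloud   29
3    sun   21
8    fog   19
filter rows where cond in ['sun', 'fog']:
  cond  low
3  sun   21
8  fog   19
sort by low descending:
  cond  low
3  sun   21
8  fog   19
add column low_x10 = t['low'] * 10:
  cond  low  low_x10
3  sun   21      210
8  fog   19      190
Taking the value at position 1, column 'low_x10' gives 190.

190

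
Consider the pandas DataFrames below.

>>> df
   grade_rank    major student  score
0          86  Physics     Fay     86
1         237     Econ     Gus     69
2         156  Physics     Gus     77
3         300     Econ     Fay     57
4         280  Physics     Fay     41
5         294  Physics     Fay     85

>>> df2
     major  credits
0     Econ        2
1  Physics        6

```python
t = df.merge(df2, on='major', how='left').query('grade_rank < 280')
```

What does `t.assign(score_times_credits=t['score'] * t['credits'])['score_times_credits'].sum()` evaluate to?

merge on 'major' (how='left') → 6 rows:
   grade_rank    major student  score  credits
0          86  Physics     Fay     86        6
1         237     Econ     Gus     69        2
2         156  Physics     Gus     77        6
3         300     Econ     Fay     57        2
4         280  Physics     Fay     41        6
5         294  Physics     Fay     85        6
filter rows where grade_rank < 280:
   grade_rank    major student  score  credits
0          86  Physics     Fay     86        6
1         237     Econ     Gus     69        2
2         156  Physics     Gus     77        6
add column score_times_credits = t['score'] * t['credits']:
   grade_rank    major student  score  credits  score_times_credits
0          86  Physics     Fay     86        6                  516
1         237     Econ     Gus     69        2                  138
2         156  Physics     Gus     77        6                  462
The sum of column 'score_times_credits' is 1116.

1116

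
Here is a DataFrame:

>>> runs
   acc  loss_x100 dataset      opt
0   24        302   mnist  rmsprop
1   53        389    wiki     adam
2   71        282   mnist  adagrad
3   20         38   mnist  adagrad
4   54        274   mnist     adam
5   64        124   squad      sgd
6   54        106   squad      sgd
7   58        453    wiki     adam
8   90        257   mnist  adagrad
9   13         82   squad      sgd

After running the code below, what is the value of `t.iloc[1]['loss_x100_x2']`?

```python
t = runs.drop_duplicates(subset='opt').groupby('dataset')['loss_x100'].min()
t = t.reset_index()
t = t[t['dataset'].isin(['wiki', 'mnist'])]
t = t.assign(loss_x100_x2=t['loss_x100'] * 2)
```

778

drop duplicate opt (keep=first):
   acc  loss_x100 dataset      opt
0   24        302   mnist  rmsprop
1   53        389    wiki     adam
2   71        282   mnist  adagrad
5   64        124   squad      sgd
group by dataset, min of loss_x100:
dataset
mnist    282
squad    124
wiki     389
Name: loss_x100, dtype: int64
reset_index():
  dataset  loss_x100
0   mnist        282
1   squad        124
2    wiki        389
filter rows where dataset in ['wiki', 'mnist']:
  dataset  loss_x100
0   mnist        282
2    wiki        389
add column loss_x100_x2 = t['loss_x100'] * 2:
  dataset  loss_x100  loss_x100_x2
0   mnist        282           564
2    wiki        389           778
So iloc[1]['loss_x100_x2'] = 778.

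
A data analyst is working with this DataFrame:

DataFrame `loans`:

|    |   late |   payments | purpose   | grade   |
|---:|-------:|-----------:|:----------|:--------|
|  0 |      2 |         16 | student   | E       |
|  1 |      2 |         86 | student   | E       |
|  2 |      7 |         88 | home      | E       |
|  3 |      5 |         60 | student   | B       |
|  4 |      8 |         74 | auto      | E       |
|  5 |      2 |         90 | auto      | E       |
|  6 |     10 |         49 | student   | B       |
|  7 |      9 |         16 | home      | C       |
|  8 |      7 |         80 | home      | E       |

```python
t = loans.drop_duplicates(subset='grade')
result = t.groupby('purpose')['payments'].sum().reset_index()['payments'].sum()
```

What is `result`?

92

drop duplicate grade (keep=first):
   late  payments  purpose grade
0     2        16  student     E
3     5        60  student     B
7     9        16     home     C
group by purpose, sum of payments:
purpose
home       16
student    76
Name: payments, dtype: int64
reset_index():
   purpose  payments
0     home        16
1  student        76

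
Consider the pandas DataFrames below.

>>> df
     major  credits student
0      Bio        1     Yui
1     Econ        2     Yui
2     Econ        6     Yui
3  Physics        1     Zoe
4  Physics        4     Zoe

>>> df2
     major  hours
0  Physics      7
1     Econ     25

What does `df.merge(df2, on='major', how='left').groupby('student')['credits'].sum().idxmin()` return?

Zoe

merge on 'major' (how='left') → 5 rows:
     major  credits student  hours
0      Bio        1     Yui    NaN
1     Econ        2     Yui   25.0
2     Econ        6     Yui   25.0
3  Physics        1     Zoe    7.0
4  Physics        4     Zoe    7.0
group by student, sum of credits:
student
Yui    9
Zoe    5
Name: credits, dtype: int64
So idxmin() = Zoe.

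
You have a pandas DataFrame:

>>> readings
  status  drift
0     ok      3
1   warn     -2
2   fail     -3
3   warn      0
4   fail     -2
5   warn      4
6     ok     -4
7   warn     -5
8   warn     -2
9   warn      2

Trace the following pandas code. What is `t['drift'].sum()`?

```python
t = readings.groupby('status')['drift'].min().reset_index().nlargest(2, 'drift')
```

-7

group by status, min of drift:
status
fail   -3
ok     -4
warn   -5
Name: drift, dtype: int64
reset_index():
  status  drift
0   fail     -3
1     ok     -4
2   warn     -5
take 2 rows with largest drift:
  status  drift
0   fail     -3
1     ok     -4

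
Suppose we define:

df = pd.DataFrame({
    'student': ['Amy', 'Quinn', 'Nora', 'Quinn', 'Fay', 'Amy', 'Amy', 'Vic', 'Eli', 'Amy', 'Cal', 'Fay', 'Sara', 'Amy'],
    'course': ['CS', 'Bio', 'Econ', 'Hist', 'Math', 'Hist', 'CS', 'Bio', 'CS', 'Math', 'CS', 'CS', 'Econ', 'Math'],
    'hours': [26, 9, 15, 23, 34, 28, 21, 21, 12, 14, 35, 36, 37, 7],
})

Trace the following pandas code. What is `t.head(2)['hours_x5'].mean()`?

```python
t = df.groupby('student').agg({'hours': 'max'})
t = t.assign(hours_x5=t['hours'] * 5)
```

group by student, max of hours:
         hours
student       
Amy         28
Cal         35
Eli         12
Fay         36
Nora        15
Quinn       23
Sara        37
Vic         21
add column hours_x5 = t['hours'] * 5:
         hours  hours_x5
student                 
Amy         28       140
Cal         35       175
Eli         12        60
Fay         36       180
Nora        15        75
Quinn       23       115
Sara        37       185
Vic         21       105
take first 2 rows:
         hours  hours_x5
student                 
Amy         28       140
Cal         35       175
Reading off the mean of column 'hours_x5', we get 157.5.

157.5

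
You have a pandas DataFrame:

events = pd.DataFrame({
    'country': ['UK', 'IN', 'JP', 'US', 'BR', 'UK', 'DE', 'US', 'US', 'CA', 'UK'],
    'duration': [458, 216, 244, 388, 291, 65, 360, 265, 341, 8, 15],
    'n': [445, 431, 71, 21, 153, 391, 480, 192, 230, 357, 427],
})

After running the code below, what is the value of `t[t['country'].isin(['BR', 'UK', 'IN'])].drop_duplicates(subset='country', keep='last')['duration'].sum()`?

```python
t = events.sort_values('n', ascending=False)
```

sort by n descending:
   country  duration    n
6       DE       360  480
0       UK       458  445
1       IN       216  431
10      UK        15  427
5       UK        65  391
9       CA         8  357
8       US       341  230
7       US       265  192
4       BR       291  153
2       JP       244   71
3       US       388   21
filter rows where country in ['BR', 'UK', 'IN']:
   country  duration    n
0       UK       458  445
1       IN       216  431
10      UK        15  427
5       UK        65  391
4       BR       291  153
drop duplicate country (keep=last):
  country  duration    n
1      IN       216  431
5      UK        65  391
4      BR       291  153

572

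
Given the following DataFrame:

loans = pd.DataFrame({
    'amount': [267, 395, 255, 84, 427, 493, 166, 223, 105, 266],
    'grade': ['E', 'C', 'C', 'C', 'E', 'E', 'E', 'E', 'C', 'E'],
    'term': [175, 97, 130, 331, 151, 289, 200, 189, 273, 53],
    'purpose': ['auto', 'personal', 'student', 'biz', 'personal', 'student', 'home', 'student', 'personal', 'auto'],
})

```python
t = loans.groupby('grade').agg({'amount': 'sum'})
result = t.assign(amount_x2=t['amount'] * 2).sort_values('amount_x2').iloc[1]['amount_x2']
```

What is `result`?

group by grade, sum of amount:
       amount
grade        
C         839
E        1842
add column amount_x2 = t['amount'] * 2:
       amount  amount_x2
grade                   
C         839       1678
E        1842       3684
sort by amount_x2:
       amount  amount_x2
grade                   
C         839       1678
E        1842       3684
So iloc[1]['amount_x2'] = 3684.

3684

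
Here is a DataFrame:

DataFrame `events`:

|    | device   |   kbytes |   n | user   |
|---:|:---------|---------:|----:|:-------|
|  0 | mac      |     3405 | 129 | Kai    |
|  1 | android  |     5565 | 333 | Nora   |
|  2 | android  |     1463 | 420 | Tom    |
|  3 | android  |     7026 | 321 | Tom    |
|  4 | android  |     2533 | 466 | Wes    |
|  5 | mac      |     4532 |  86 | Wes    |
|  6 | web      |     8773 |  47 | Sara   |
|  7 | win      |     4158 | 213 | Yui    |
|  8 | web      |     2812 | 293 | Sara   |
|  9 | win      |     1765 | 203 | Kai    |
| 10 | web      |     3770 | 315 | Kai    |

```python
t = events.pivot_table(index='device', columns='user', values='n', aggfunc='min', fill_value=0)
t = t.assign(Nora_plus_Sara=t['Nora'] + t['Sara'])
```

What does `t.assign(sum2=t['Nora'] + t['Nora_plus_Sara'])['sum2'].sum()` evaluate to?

pivot: rows=device, cols=user, min(n):
user     Kai  Nora  Sara  Tom  Wes  Yui
device                                 
android    0   333     0  321  466    0
mac      129     0     0    0   86    0
web      315     0    47    0    0    0
win      203     0     0    0    0  213
add column Nora_plus_Sara = t['Nora'] + t['Sara']:
user     Kai  Nora  Sara  Tom  Wes  Yui  Nora_plus_Sara
device                                                 
android    0   333     0  321  466    0             333
mac      129     0     0    0   86    0               0
web      315     0    47    0    0    0              47
win      203     0     0    0    0  213               0
add column sum2 = t['Nora'] + t['Nora_plus_Sara']:
user     Kai  Nora  Sara  Tom  Wes  Yui  Nora_plus_Sara  sum2
device                                                       
android    0   333     0  321  466    0             333   666
mac      129     0     0    0   86    0               0     0
web      315     0    47    0    0    0              47    47
win      203     0     0    0    0  213               0     0

713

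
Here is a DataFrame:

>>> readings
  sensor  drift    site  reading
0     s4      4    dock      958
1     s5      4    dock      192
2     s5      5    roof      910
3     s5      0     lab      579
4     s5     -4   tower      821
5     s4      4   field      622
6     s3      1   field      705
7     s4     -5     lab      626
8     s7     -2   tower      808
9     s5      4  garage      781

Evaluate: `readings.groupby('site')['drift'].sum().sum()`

group by site, sum of drift:
site
dock      8
field     5
garage    4
lab      -5
roof      5
tower    -6
Name: drift, dtype: int64

11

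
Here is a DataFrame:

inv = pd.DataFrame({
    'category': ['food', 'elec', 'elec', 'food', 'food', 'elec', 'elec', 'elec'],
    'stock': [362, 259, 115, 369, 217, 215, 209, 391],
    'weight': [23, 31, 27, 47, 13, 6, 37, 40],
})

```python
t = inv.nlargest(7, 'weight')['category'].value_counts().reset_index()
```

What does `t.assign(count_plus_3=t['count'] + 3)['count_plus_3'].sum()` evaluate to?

take 7 rows with largest weight:
  category  stock  weight
3     food    369      47
7     elec    391      40
6     elec    209      37
1     elec    259      31
2     elec    115      27
0     food    362      23
4     food    217      13
value_counts of category:
category
elec    4
food    3
Name: count, dtype: int64
reset_index():
  category  count
0     elec      4
1     food      3
add column count_plus_3 = t['count'] + 3:
  category  count  count_plus_3
0     elec      4             7
1     food      3             6
sum of column 'count_plus_3' → 13

13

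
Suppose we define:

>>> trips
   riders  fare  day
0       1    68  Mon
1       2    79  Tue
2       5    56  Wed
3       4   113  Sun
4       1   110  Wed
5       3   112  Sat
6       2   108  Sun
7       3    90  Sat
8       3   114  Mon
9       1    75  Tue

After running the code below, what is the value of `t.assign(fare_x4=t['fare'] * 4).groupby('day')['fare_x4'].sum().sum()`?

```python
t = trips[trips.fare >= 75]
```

filter rows where fare >= 75:
   riders  fare  day
1       2    79  Tue
3       4   113  Sun
4       1   110  Wed
5       3   112  Sat
6       2   108  Sun
7       3    90  Sat
8       3   114  Mon
9       1    75  Tue
add column fare_x4 = t['fare'] * 4:
   riders  fare  day  fare_x4
1       2    79  Tue      316
3       4   113  Sun      452
4       1   110  Wed      440
5       3   112  Sat      448
6       2   108  Sun      432
7       3    90  Sat      360
8       3   114  Mon      456
9       1    75  Tue      300
group by day, sum of fare_x4:
day
Mon    456
Sat    808
Sun    884
Tue    616
Wed    440
Name: fare_x4, dtype: int64

3204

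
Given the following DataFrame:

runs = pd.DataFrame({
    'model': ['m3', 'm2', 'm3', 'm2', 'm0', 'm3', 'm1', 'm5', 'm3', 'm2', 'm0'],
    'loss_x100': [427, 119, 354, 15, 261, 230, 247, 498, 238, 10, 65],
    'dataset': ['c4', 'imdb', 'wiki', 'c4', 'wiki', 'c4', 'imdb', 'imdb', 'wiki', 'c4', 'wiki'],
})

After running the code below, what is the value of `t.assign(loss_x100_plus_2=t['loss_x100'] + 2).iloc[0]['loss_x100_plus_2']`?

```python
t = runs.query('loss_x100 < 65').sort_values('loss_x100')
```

filter rows where loss_x100 < 65:
  model  loss_x100 dataset
3    m2         15      c4
9    m2         10      c4
sort by loss_x100:
  model  loss_x100 dataset
9    m2         10      c4
3    m2         15      c4
add column loss_x100_plus_2 = t['loss_x100'] + 2:
  model  loss_x100 dataset  loss_x100_plus_2
9    m2         10      c4                12
3    m2         15      c4                17
Then the value at position 0, column 'loss_x100_plus_2': 12

12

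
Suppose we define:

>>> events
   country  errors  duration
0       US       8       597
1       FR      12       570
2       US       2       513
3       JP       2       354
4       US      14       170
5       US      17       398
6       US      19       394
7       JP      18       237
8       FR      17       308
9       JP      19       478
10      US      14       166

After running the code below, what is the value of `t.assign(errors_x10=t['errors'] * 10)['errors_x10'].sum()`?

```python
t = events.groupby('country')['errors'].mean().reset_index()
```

398.333333333

group by country, mean of errors:
country
FR    14.500000
JP    13.000000
US    12.333333
Name: errors, dtype: float64
reset_index():
  country     errors
0      FR  14.500000
1      JP  13.000000
2      US  12.333333
add column errors_x10 = t['errors'] * 10:
  country     errors  errors_x10
0      FR  14.500000  145.000000
1      JP  13.000000  130.000000
2      US  12.333333  123.333333
So sum() = 398.333333333.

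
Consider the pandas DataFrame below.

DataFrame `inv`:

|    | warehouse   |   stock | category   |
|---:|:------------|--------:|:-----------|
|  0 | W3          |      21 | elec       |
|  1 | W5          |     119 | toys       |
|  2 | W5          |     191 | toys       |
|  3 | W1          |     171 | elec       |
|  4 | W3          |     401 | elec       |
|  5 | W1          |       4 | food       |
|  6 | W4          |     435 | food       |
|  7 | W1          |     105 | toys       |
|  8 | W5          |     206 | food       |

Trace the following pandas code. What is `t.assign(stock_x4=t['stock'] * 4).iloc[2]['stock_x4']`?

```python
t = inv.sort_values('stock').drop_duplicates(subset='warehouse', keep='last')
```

1604

sort by stock:
  warehouse  stock category
5        W1      4     food
0        W3     21     elec
7        W1    105     toys
1        W5    119     toys
3        W1    171     elec
2        W5    191     toys
8        W5    206     food
4        W3    401     elec
6        W4    435     food
drop duplicate warehouse (keep=last):
  warehouse  stock category
3        W1    171     elec
8        W5    206     food
4        W3    401     elec
6        W4    435     food
add column stock_x4 = t['stock'] * 4:
  warehouse  stock category  stock_x4
3        W1    171     elec       684
8        W5    206     food       824
4        W3    401     elec      1604
6        W4    435     food      1740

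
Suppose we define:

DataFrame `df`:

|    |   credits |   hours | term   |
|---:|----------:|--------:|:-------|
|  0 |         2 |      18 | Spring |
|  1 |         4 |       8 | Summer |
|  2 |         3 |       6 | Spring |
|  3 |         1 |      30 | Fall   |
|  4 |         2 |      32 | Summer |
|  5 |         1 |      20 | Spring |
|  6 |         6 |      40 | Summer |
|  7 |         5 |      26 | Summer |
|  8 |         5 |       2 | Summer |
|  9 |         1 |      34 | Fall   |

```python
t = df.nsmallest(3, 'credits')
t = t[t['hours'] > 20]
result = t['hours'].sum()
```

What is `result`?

take 3 rows with smallest credits:
   credits  hours    term
3        1     30    Fall
5        1     20  Spring
9        1     34    Fall
filter rows where hours > 20:
   credits  hours  term
3        1     30  Fall
9        1     34  Fall
sum of column 'hours' → 64

64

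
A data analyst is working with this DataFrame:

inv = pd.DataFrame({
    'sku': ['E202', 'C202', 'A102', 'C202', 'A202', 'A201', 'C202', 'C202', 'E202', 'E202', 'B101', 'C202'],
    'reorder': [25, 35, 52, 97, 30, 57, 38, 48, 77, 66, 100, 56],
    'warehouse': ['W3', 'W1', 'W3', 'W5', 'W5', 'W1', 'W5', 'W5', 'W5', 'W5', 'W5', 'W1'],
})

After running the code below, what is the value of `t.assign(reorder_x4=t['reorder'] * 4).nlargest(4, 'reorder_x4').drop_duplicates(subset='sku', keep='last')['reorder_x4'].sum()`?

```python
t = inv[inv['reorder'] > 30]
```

1052

filter rows where reorder > 30:
     sku  reorder warehouse
1   C202       35        W1
2   A102       52        W3
3   C202       97        W5
5   A201       57        W1
6   C202       38        W5
7   C202       48        W5
8   E202       77        W5
9   E202       66        W5
10  B101      100        W5
11  C202       56        W1
add column reorder_x4 = t['reorder'] * 4:
     sku  reorder warehouse  reorder_x4
1   C202       35        W1         140
2   A102       52        W3         208
3   C202       97        W5         388
5   A201       57        W1         228
6   C202       38        W5         152
7   C202       48        W5         192
8   E202       77        W5         308
9   E202       66        W5         264
10  B101      100        W5         400
11  C202       56        W1         224
take 4 rows with largest reorder_x4:
     sku  reorder warehouse  reorder_x4
10  B101      100        W5         400
3   C202       97        W5         388
8   E202       77        W5         308
9   E202       66        W5         264
drop duplicate sku (keep=last):
     sku  reorder warehouse  reorder_x4
10  B101      100        W5         400
3   C202       97        W5         388
9   E202       66        W5         264
Then the sum of column 'reorder_x4': 1052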